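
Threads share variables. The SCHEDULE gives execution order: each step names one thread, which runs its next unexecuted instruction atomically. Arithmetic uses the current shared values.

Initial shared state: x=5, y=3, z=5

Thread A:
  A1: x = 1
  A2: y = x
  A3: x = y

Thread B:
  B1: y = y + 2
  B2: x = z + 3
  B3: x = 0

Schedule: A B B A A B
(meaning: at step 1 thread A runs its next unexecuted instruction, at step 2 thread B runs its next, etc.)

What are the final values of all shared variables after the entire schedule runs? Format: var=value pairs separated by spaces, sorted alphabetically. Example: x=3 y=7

Step 1: thread A executes A1 (x = 1). Shared: x=1 y=3 z=5. PCs: A@1 B@0
Step 2: thread B executes B1 (y = y + 2). Shared: x=1 y=5 z=5. PCs: A@1 B@1
Step 3: thread B executes B2 (x = z + 3). Shared: x=8 y=5 z=5. PCs: A@1 B@2
Step 4: thread A executes A2 (y = x). Shared: x=8 y=8 z=5. PCs: A@2 B@2
Step 5: thread A executes A3 (x = y). Shared: x=8 y=8 z=5. PCs: A@3 B@2
Step 6: thread B executes B3 (x = 0). Shared: x=0 y=8 z=5. PCs: A@3 B@3

Answer: x=0 y=8 z=5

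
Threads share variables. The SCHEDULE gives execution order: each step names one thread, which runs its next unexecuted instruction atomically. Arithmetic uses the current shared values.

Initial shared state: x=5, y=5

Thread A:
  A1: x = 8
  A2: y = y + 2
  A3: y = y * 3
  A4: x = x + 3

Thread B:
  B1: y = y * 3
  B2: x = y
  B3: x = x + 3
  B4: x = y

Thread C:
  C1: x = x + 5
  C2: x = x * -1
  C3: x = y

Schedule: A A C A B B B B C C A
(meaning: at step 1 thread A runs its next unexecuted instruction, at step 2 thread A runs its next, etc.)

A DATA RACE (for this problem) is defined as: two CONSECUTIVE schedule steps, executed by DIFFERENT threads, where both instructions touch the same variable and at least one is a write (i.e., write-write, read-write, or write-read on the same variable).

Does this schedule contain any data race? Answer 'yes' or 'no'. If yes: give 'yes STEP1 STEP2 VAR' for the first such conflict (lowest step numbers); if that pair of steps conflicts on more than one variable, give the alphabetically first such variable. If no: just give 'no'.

Answer: yes 4 5 y

Derivation:
Steps 1,2: same thread (A). No race.
Steps 2,3: A(r=y,w=y) vs C(r=x,w=x). No conflict.
Steps 3,4: C(r=x,w=x) vs A(r=y,w=y). No conflict.
Steps 4,5: A(y = y * 3) vs B(y = y * 3). RACE on y (W-W).
Steps 5,6: same thread (B). No race.
Steps 6,7: same thread (B). No race.
Steps 7,8: same thread (B). No race.
Steps 8,9: B(x = y) vs C(x = x * -1). RACE on x (W-W).
Steps 9,10: same thread (C). No race.
Steps 10,11: C(x = y) vs A(x = x + 3). RACE on x (W-W).
First conflict at steps 4,5.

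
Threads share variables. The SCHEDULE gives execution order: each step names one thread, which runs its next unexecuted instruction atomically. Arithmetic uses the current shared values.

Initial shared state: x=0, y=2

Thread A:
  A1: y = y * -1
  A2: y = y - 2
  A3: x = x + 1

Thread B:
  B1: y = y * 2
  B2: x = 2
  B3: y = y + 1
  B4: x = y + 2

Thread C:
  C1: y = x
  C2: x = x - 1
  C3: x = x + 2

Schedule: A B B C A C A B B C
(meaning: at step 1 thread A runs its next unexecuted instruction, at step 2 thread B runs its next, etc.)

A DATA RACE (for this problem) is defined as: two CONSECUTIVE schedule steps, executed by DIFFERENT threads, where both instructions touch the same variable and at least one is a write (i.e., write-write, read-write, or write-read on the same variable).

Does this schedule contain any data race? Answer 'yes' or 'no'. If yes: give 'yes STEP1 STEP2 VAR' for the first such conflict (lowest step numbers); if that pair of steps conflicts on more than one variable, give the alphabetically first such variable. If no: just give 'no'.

Steps 1,2: A(y = y * -1) vs B(y = y * 2). RACE on y (W-W).
Steps 2,3: same thread (B). No race.
Steps 3,4: B(x = 2) vs C(y = x). RACE on x (W-R).
Steps 4,5: C(y = x) vs A(y = y - 2). RACE on y (W-W).
Steps 5,6: A(r=y,w=y) vs C(r=x,w=x). No conflict.
Steps 6,7: C(x = x - 1) vs A(x = x + 1). RACE on x (W-W).
Steps 7,8: A(r=x,w=x) vs B(r=y,w=y). No conflict.
Steps 8,9: same thread (B). No race.
Steps 9,10: B(x = y + 2) vs C(x = x + 2). RACE on x (W-W).
First conflict at steps 1,2.

Answer: yes 1 2 y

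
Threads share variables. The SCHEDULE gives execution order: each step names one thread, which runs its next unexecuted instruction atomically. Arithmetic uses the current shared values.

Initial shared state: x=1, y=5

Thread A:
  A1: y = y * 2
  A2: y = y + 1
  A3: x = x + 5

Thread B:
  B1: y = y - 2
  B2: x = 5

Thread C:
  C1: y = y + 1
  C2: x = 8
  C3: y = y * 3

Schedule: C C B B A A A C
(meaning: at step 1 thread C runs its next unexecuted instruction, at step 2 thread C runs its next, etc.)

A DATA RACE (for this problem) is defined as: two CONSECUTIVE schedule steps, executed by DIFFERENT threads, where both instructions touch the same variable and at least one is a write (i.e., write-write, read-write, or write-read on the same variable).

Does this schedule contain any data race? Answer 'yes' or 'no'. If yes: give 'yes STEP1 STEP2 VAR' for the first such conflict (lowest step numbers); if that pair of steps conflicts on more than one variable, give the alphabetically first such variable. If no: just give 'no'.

Answer: no

Derivation:
Steps 1,2: same thread (C). No race.
Steps 2,3: C(r=-,w=x) vs B(r=y,w=y). No conflict.
Steps 3,4: same thread (B). No race.
Steps 4,5: B(r=-,w=x) vs A(r=y,w=y). No conflict.
Steps 5,6: same thread (A). No race.
Steps 6,7: same thread (A). No race.
Steps 7,8: A(r=x,w=x) vs C(r=y,w=y). No conflict.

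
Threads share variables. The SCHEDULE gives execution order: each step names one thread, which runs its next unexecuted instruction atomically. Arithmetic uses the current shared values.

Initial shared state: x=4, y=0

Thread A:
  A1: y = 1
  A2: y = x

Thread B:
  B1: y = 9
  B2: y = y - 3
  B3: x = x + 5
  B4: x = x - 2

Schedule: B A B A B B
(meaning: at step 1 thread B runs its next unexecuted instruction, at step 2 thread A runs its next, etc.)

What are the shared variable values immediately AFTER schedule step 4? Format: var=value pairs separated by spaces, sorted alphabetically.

Step 1: thread B executes B1 (y = 9). Shared: x=4 y=9. PCs: A@0 B@1
Step 2: thread A executes A1 (y = 1). Shared: x=4 y=1. PCs: A@1 B@1
Step 3: thread B executes B2 (y = y - 3). Shared: x=4 y=-2. PCs: A@1 B@2
Step 4: thread A executes A2 (y = x). Shared: x=4 y=4. PCs: A@2 B@2

Answer: x=4 y=4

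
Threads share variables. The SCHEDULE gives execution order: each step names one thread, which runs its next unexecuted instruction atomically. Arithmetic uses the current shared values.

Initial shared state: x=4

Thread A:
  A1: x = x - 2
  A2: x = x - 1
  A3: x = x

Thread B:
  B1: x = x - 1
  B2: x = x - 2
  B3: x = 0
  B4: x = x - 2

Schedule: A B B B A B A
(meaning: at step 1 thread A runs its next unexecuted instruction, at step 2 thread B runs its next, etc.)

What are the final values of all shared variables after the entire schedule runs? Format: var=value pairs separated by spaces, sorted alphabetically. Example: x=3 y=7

Answer: x=-3

Derivation:
Step 1: thread A executes A1 (x = x - 2). Shared: x=2. PCs: A@1 B@0
Step 2: thread B executes B1 (x = x - 1). Shared: x=1. PCs: A@1 B@1
Step 3: thread B executes B2 (x = x - 2). Shared: x=-1. PCs: A@1 B@2
Step 4: thread B executes B3 (x = 0). Shared: x=0. PCs: A@1 B@3
Step 5: thread A executes A2 (x = x - 1). Shared: x=-1. PCs: A@2 B@3
Step 6: thread B executes B4 (x = x - 2). Shared: x=-3. PCs: A@2 B@4
Step 7: thread A executes A3 (x = x). Shared: x=-3. PCs: A@3 B@4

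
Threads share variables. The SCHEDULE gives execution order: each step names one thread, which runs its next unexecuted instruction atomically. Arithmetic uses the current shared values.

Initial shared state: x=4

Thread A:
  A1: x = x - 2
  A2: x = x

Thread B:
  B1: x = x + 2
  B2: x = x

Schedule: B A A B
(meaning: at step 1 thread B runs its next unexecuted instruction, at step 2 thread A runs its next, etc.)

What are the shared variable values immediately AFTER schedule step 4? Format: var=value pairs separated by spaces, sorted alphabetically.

Step 1: thread B executes B1 (x = x + 2). Shared: x=6. PCs: A@0 B@1
Step 2: thread A executes A1 (x = x - 2). Shared: x=4. PCs: A@1 B@1
Step 3: thread A executes A2 (x = x). Shared: x=4. PCs: A@2 B@1
Step 4: thread B executes B2 (x = x). Shared: x=4. PCs: A@2 B@2

Answer: x=4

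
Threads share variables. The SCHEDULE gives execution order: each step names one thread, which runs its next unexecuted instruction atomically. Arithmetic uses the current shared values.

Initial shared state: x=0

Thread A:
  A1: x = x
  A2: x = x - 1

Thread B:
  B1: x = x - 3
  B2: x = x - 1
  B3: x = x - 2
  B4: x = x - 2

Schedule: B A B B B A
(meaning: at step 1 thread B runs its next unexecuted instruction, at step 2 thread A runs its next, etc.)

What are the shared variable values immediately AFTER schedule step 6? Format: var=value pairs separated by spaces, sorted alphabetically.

Step 1: thread B executes B1 (x = x - 3). Shared: x=-3. PCs: A@0 B@1
Step 2: thread A executes A1 (x = x). Shared: x=-3. PCs: A@1 B@1
Step 3: thread B executes B2 (x = x - 1). Shared: x=-4. PCs: A@1 B@2
Step 4: thread B executes B3 (x = x - 2). Shared: x=-6. PCs: A@1 B@3
Step 5: thread B executes B4 (x = x - 2). Shared: x=-8. PCs: A@1 B@4
Step 6: thread A executes A2 (x = x - 1). Shared: x=-9. PCs: A@2 B@4

Answer: x=-9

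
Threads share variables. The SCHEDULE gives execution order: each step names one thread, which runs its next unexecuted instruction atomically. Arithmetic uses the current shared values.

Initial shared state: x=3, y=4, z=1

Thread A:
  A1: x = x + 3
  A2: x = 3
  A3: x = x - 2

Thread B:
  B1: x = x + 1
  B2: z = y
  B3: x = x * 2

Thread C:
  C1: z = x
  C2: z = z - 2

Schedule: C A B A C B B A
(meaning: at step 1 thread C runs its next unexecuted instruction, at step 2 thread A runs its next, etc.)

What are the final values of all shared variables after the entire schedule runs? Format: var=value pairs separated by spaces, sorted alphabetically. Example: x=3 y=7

Step 1: thread C executes C1 (z = x). Shared: x=3 y=4 z=3. PCs: A@0 B@0 C@1
Step 2: thread A executes A1 (x = x + 3). Shared: x=6 y=4 z=3. PCs: A@1 B@0 C@1
Step 3: thread B executes B1 (x = x + 1). Shared: x=7 y=4 z=3. PCs: A@1 B@1 C@1
Step 4: thread A executes A2 (x = 3). Shared: x=3 y=4 z=3. PCs: A@2 B@1 C@1
Step 5: thread C executes C2 (z = z - 2). Shared: x=3 y=4 z=1. PCs: A@2 B@1 C@2
Step 6: thread B executes B2 (z = y). Shared: x=3 y=4 z=4. PCs: A@2 B@2 C@2
Step 7: thread B executes B3 (x = x * 2). Shared: x=6 y=4 z=4. PCs: A@2 B@3 C@2
Step 8: thread A executes A3 (x = x - 2). Shared: x=4 y=4 z=4. PCs: A@3 B@3 C@2

Answer: x=4 y=4 z=4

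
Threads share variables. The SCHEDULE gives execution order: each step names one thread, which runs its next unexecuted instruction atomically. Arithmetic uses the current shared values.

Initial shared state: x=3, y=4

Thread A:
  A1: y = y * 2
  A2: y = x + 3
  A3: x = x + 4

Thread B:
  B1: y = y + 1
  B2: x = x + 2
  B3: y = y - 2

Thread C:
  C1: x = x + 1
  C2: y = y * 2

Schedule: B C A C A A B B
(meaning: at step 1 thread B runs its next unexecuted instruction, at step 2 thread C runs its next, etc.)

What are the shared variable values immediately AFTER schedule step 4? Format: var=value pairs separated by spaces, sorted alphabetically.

Answer: x=4 y=20

Derivation:
Step 1: thread B executes B1 (y = y + 1). Shared: x=3 y=5. PCs: A@0 B@1 C@0
Step 2: thread C executes C1 (x = x + 1). Shared: x=4 y=5. PCs: A@0 B@1 C@1
Step 3: thread A executes A1 (y = y * 2). Shared: x=4 y=10. PCs: A@1 B@1 C@1
Step 4: thread C executes C2 (y = y * 2). Shared: x=4 y=20. PCs: A@1 B@1 C@2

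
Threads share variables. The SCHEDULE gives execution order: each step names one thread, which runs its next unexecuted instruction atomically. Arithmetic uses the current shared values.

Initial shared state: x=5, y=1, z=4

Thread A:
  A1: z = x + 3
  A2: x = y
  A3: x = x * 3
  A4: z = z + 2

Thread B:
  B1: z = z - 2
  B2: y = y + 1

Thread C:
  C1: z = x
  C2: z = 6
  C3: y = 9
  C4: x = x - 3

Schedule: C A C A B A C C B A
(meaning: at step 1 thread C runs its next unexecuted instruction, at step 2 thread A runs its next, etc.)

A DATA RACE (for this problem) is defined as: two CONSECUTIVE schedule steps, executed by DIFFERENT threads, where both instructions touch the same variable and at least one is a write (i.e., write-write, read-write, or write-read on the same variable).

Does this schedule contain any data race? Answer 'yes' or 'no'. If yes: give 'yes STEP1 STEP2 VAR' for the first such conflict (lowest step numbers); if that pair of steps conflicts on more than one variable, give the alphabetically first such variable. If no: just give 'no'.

Steps 1,2: C(z = x) vs A(z = x + 3). RACE on z (W-W).
Steps 2,3: A(z = x + 3) vs C(z = 6). RACE on z (W-W).
Steps 3,4: C(r=-,w=z) vs A(r=y,w=x). No conflict.
Steps 4,5: A(r=y,w=x) vs B(r=z,w=z). No conflict.
Steps 5,6: B(r=z,w=z) vs A(r=x,w=x). No conflict.
Steps 6,7: A(r=x,w=x) vs C(r=-,w=y). No conflict.
Steps 7,8: same thread (C). No race.
Steps 8,9: C(r=x,w=x) vs B(r=y,w=y). No conflict.
Steps 9,10: B(r=y,w=y) vs A(r=z,w=z). No conflict.
First conflict at steps 1,2.

Answer: yes 1 2 z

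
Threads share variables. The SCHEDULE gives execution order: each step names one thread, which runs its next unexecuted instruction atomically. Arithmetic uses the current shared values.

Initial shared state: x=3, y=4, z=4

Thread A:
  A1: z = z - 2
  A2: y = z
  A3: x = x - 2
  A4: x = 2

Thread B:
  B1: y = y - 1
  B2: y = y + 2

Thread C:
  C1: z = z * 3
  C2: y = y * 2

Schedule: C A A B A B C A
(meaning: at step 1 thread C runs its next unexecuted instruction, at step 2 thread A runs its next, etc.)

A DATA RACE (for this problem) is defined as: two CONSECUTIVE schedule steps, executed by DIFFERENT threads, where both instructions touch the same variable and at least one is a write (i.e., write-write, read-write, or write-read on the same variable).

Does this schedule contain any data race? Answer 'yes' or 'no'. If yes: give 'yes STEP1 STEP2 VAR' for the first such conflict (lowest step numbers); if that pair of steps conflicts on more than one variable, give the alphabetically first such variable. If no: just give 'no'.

Steps 1,2: C(z = z * 3) vs A(z = z - 2). RACE on z (W-W).
Steps 2,3: same thread (A). No race.
Steps 3,4: A(y = z) vs B(y = y - 1). RACE on y (W-W).
Steps 4,5: B(r=y,w=y) vs A(r=x,w=x). No conflict.
Steps 5,6: A(r=x,w=x) vs B(r=y,w=y). No conflict.
Steps 6,7: B(y = y + 2) vs C(y = y * 2). RACE on y (W-W).
Steps 7,8: C(r=y,w=y) vs A(r=-,w=x). No conflict.
First conflict at steps 1,2.

Answer: yes 1 2 z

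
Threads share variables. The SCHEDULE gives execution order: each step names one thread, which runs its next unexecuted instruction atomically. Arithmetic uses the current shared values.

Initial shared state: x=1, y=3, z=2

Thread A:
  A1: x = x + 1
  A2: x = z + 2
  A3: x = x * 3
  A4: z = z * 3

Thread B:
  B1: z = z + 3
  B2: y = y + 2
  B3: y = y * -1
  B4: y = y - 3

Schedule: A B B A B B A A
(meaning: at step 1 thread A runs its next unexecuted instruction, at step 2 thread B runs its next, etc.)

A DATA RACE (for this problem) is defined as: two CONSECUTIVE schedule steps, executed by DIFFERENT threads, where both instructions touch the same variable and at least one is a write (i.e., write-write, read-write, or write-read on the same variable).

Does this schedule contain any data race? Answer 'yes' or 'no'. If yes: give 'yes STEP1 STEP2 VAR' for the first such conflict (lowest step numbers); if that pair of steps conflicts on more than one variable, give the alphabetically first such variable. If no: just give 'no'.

Answer: no

Derivation:
Steps 1,2: A(r=x,w=x) vs B(r=z,w=z). No conflict.
Steps 2,3: same thread (B). No race.
Steps 3,4: B(r=y,w=y) vs A(r=z,w=x). No conflict.
Steps 4,5: A(r=z,w=x) vs B(r=y,w=y). No conflict.
Steps 5,6: same thread (B). No race.
Steps 6,7: B(r=y,w=y) vs A(r=x,w=x). No conflict.
Steps 7,8: same thread (A). No race.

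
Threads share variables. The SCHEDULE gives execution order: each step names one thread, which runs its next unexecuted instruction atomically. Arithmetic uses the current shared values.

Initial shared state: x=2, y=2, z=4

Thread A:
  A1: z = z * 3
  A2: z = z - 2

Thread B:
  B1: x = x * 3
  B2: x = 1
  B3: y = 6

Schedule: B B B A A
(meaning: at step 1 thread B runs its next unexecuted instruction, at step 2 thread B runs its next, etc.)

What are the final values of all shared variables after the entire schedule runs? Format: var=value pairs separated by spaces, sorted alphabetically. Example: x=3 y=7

Answer: x=1 y=6 z=10

Derivation:
Step 1: thread B executes B1 (x = x * 3). Shared: x=6 y=2 z=4. PCs: A@0 B@1
Step 2: thread B executes B2 (x = 1). Shared: x=1 y=2 z=4. PCs: A@0 B@2
Step 3: thread B executes B3 (y = 6). Shared: x=1 y=6 z=4. PCs: A@0 B@3
Step 4: thread A executes A1 (z = z * 3). Shared: x=1 y=6 z=12. PCs: A@1 B@3
Step 5: thread A executes A2 (z = z - 2). Shared: x=1 y=6 z=10. PCs: A@2 B@3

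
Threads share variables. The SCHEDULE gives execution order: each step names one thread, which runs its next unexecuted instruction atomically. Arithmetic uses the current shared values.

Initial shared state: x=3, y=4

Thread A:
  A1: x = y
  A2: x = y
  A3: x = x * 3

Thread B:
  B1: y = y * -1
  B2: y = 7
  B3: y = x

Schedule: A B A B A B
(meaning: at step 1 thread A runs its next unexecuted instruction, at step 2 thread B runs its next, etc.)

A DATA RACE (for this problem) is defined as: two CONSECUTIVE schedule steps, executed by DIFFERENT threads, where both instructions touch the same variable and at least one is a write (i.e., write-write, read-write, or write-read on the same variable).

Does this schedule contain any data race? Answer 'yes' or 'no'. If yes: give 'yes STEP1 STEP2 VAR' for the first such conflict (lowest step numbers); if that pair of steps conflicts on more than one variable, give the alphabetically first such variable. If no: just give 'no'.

Steps 1,2: A(x = y) vs B(y = y * -1). RACE on y (R-W).
Steps 2,3: B(y = y * -1) vs A(x = y). RACE on y (W-R).
Steps 3,4: A(x = y) vs B(y = 7). RACE on y (R-W).
Steps 4,5: B(r=-,w=y) vs A(r=x,w=x). No conflict.
Steps 5,6: A(x = x * 3) vs B(y = x). RACE on x (W-R).
First conflict at steps 1,2.

Answer: yes 1 2 y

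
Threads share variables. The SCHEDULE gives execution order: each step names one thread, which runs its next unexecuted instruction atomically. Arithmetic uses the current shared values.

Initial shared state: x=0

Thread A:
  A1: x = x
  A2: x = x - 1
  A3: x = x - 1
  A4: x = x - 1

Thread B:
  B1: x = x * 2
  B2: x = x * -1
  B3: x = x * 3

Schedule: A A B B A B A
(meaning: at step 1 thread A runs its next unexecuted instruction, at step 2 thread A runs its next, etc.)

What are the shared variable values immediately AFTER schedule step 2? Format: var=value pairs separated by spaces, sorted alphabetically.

Step 1: thread A executes A1 (x = x). Shared: x=0. PCs: A@1 B@0
Step 2: thread A executes A2 (x = x - 1). Shared: x=-1. PCs: A@2 B@0

Answer: x=-1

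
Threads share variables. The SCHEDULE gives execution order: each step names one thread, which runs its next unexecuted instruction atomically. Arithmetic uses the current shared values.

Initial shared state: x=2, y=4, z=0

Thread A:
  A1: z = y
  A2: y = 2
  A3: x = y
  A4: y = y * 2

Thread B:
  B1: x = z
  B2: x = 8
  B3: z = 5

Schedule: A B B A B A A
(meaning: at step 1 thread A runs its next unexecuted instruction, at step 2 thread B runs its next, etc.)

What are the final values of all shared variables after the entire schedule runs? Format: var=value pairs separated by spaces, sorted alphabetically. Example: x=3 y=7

Step 1: thread A executes A1 (z = y). Shared: x=2 y=4 z=4. PCs: A@1 B@0
Step 2: thread B executes B1 (x = z). Shared: x=4 y=4 z=4. PCs: A@1 B@1
Step 3: thread B executes B2 (x = 8). Shared: x=8 y=4 z=4. PCs: A@1 B@2
Step 4: thread A executes A2 (y = 2). Shared: x=8 y=2 z=4. PCs: A@2 B@2
Step 5: thread B executes B3 (z = 5). Shared: x=8 y=2 z=5. PCs: A@2 B@3
Step 6: thread A executes A3 (x = y). Shared: x=2 y=2 z=5. PCs: A@3 B@3
Step 7: thread A executes A4 (y = y * 2). Shared: x=2 y=4 z=5. PCs: A@4 B@3

Answer: x=2 y=4 z=5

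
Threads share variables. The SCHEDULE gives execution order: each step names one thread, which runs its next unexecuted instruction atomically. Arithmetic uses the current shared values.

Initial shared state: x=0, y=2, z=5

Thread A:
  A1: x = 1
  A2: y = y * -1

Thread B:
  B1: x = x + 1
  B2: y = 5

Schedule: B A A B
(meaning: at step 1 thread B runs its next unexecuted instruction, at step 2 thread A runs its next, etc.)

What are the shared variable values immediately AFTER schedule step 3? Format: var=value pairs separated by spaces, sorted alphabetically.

Step 1: thread B executes B1 (x = x + 1). Shared: x=1 y=2 z=5. PCs: A@0 B@1
Step 2: thread A executes A1 (x = 1). Shared: x=1 y=2 z=5. PCs: A@1 B@1
Step 3: thread A executes A2 (y = y * -1). Shared: x=1 y=-2 z=5. PCs: A@2 B@1

Answer: x=1 y=-2 z=5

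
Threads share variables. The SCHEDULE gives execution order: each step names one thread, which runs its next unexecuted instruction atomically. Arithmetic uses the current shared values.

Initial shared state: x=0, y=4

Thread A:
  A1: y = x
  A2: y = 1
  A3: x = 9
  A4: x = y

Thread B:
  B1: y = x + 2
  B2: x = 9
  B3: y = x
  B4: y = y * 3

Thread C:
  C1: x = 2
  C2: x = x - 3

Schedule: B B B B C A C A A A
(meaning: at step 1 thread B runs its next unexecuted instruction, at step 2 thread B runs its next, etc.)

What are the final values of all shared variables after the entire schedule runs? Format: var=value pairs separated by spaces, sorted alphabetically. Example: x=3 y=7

Answer: x=1 y=1

Derivation:
Step 1: thread B executes B1 (y = x + 2). Shared: x=0 y=2. PCs: A@0 B@1 C@0
Step 2: thread B executes B2 (x = 9). Shared: x=9 y=2. PCs: A@0 B@2 C@0
Step 3: thread B executes B3 (y = x). Shared: x=9 y=9. PCs: A@0 B@3 C@0
Step 4: thread B executes B4 (y = y * 3). Shared: x=9 y=27. PCs: A@0 B@4 C@0
Step 5: thread C executes C1 (x = 2). Shared: x=2 y=27. PCs: A@0 B@4 C@1
Step 6: thread A executes A1 (y = x). Shared: x=2 y=2. PCs: A@1 B@4 C@1
Step 7: thread C executes C2 (x = x - 3). Shared: x=-1 y=2. PCs: A@1 B@4 C@2
Step 8: thread A executes A2 (y = 1). Shared: x=-1 y=1. PCs: A@2 B@4 C@2
Step 9: thread A executes A3 (x = 9). Shared: x=9 y=1. PCs: A@3 B@4 C@2
Step 10: thread A executes A4 (x = y). Shared: x=1 y=1. PCs: A@4 B@4 C@2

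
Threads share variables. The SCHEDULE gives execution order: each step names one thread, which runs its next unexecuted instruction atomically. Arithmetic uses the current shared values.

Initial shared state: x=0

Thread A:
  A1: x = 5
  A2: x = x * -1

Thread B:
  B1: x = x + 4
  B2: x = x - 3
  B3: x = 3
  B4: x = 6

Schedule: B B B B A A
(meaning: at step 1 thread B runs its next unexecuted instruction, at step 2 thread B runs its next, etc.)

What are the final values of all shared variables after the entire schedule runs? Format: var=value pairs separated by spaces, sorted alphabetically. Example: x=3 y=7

Step 1: thread B executes B1 (x = x + 4). Shared: x=4. PCs: A@0 B@1
Step 2: thread B executes B2 (x = x - 3). Shared: x=1. PCs: A@0 B@2
Step 3: thread B executes B3 (x = 3). Shared: x=3. PCs: A@0 B@3
Step 4: thread B executes B4 (x = 6). Shared: x=6. PCs: A@0 B@4
Step 5: thread A executes A1 (x = 5). Shared: x=5. PCs: A@1 B@4
Step 6: thread A executes A2 (x = x * -1). Shared: x=-5. PCs: A@2 B@4

Answer: x=-5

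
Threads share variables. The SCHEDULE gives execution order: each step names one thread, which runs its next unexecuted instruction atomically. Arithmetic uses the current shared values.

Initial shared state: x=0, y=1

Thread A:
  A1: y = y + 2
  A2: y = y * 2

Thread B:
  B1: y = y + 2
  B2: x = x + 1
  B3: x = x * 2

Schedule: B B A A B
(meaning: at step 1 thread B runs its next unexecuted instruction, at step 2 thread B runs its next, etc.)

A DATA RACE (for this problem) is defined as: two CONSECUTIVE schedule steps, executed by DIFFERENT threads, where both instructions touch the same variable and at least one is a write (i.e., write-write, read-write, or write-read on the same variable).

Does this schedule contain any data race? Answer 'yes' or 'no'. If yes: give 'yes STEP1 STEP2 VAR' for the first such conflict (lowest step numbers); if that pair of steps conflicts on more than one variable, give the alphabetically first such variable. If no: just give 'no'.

Steps 1,2: same thread (B). No race.
Steps 2,3: B(r=x,w=x) vs A(r=y,w=y). No conflict.
Steps 3,4: same thread (A). No race.
Steps 4,5: A(r=y,w=y) vs B(r=x,w=x). No conflict.

Answer: no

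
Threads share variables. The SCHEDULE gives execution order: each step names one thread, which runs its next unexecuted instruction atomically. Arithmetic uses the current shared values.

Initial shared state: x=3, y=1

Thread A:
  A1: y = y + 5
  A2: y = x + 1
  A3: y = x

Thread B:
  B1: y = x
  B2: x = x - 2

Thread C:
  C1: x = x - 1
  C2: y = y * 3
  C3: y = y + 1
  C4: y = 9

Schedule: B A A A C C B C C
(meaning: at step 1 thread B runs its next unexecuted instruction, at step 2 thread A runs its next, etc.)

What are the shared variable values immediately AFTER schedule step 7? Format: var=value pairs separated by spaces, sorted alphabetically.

Answer: x=0 y=9

Derivation:
Step 1: thread B executes B1 (y = x). Shared: x=3 y=3. PCs: A@0 B@1 C@0
Step 2: thread A executes A1 (y = y + 5). Shared: x=3 y=8. PCs: A@1 B@1 C@0
Step 3: thread A executes A2 (y = x + 1). Shared: x=3 y=4. PCs: A@2 B@1 C@0
Step 4: thread A executes A3 (y = x). Shared: x=3 y=3. PCs: A@3 B@1 C@0
Step 5: thread C executes C1 (x = x - 1). Shared: x=2 y=3. PCs: A@3 B@1 C@1
Step 6: thread C executes C2 (y = y * 3). Shared: x=2 y=9. PCs: A@3 B@1 C@2
Step 7: thread B executes B2 (x = x - 2). Shared: x=0 y=9. PCs: A@3 B@2 C@2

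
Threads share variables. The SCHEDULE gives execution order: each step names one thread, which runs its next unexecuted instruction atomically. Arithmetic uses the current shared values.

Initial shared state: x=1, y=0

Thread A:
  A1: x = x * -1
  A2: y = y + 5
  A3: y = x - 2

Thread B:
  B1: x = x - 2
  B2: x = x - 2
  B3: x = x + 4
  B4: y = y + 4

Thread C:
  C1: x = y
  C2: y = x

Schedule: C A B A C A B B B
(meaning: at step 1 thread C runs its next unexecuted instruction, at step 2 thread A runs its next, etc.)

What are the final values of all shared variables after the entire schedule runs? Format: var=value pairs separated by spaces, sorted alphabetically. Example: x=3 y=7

Answer: x=0 y=0

Derivation:
Step 1: thread C executes C1 (x = y). Shared: x=0 y=0. PCs: A@0 B@0 C@1
Step 2: thread A executes A1 (x = x * -1). Shared: x=0 y=0. PCs: A@1 B@0 C@1
Step 3: thread B executes B1 (x = x - 2). Shared: x=-2 y=0. PCs: A@1 B@1 C@1
Step 4: thread A executes A2 (y = y + 5). Shared: x=-2 y=5. PCs: A@2 B@1 C@1
Step 5: thread C executes C2 (y = x). Shared: x=-2 y=-2. PCs: A@2 B@1 C@2
Step 6: thread A executes A3 (y = x - 2). Shared: x=-2 y=-4. PCs: A@3 B@1 C@2
Step 7: thread B executes B2 (x = x - 2). Shared: x=-4 y=-4. PCs: A@3 B@2 C@2
Step 8: thread B executes B3 (x = x + 4). Shared: x=0 y=-4. PCs: A@3 B@3 C@2
Step 9: thread B executes B4 (y = y + 4). Shared: x=0 y=0. PCs: A@3 B@4 C@2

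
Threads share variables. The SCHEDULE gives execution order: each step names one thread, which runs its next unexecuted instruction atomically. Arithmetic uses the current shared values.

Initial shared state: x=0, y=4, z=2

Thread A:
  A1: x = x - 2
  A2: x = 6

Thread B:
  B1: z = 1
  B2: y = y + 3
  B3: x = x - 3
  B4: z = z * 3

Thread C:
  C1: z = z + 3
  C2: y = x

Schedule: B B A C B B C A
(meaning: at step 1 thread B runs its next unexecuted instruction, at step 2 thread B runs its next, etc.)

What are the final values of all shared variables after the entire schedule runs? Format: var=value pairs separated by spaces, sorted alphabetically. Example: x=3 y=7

Step 1: thread B executes B1 (z = 1). Shared: x=0 y=4 z=1. PCs: A@0 B@1 C@0
Step 2: thread B executes B2 (y = y + 3). Shared: x=0 y=7 z=1. PCs: A@0 B@2 C@0
Step 3: thread A executes A1 (x = x - 2). Shared: x=-2 y=7 z=1. PCs: A@1 B@2 C@0
Step 4: thread C executes C1 (z = z + 3). Shared: x=-2 y=7 z=4. PCs: A@1 B@2 C@1
Step 5: thread B executes B3 (x = x - 3). Shared: x=-5 y=7 z=4. PCs: A@1 B@3 C@1
Step 6: thread B executes B4 (z = z * 3). Shared: x=-5 y=7 z=12. PCs: A@1 B@4 C@1
Step 7: thread C executes C2 (y = x). Shared: x=-5 y=-5 z=12. PCs: A@1 B@4 C@2
Step 8: thread A executes A2 (x = 6). Shared: x=6 y=-5 z=12. PCs: A@2 B@4 C@2

Answer: x=6 y=-5 z=12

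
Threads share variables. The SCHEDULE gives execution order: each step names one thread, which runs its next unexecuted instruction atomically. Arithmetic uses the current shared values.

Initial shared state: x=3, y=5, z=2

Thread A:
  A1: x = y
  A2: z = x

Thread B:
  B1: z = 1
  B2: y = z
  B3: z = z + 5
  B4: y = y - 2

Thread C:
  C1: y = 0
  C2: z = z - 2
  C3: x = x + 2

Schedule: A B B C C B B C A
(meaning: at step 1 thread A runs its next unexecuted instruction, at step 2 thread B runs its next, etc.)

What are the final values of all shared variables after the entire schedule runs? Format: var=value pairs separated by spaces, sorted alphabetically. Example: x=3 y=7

Step 1: thread A executes A1 (x = y). Shared: x=5 y=5 z=2. PCs: A@1 B@0 C@0
Step 2: thread B executes B1 (z = 1). Shared: x=5 y=5 z=1. PCs: A@1 B@1 C@0
Step 3: thread B executes B2 (y = z). Shared: x=5 y=1 z=1. PCs: A@1 B@2 C@0
Step 4: thread C executes C1 (y = 0). Shared: x=5 y=0 z=1. PCs: A@1 B@2 C@1
Step 5: thread C executes C2 (z = z - 2). Shared: x=5 y=0 z=-1. PCs: A@1 B@2 C@2
Step 6: thread B executes B3 (z = z + 5). Shared: x=5 y=0 z=4. PCs: A@1 B@3 C@2
Step 7: thread B executes B4 (y = y - 2). Shared: x=5 y=-2 z=4. PCs: A@1 B@4 C@2
Step 8: thread C executes C3 (x = x + 2). Shared: x=7 y=-2 z=4. PCs: A@1 B@4 C@3
Step 9: thread A executes A2 (z = x). Shared: x=7 y=-2 z=7. PCs: A@2 B@4 C@3

Answer: x=7 y=-2 z=7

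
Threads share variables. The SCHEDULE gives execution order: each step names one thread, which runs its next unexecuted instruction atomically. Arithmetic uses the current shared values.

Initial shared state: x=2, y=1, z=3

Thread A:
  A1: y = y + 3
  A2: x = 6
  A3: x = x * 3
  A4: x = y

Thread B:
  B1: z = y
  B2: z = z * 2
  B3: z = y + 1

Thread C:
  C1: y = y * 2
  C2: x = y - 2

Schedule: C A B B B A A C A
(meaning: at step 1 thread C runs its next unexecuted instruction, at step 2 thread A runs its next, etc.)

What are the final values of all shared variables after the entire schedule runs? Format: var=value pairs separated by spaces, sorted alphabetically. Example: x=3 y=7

Step 1: thread C executes C1 (y = y * 2). Shared: x=2 y=2 z=3. PCs: A@0 B@0 C@1
Step 2: thread A executes A1 (y = y + 3). Shared: x=2 y=5 z=3. PCs: A@1 B@0 C@1
Step 3: thread B executes B1 (z = y). Shared: x=2 y=5 z=5. PCs: A@1 B@1 C@1
Step 4: thread B executes B2 (z = z * 2). Shared: x=2 y=5 z=10. PCs: A@1 B@2 C@1
Step 5: thread B executes B3 (z = y + 1). Shared: x=2 y=5 z=6. PCs: A@1 B@3 C@1
Step 6: thread A executes A2 (x = 6). Shared: x=6 y=5 z=6. PCs: A@2 B@3 C@1
Step 7: thread A executes A3 (x = x * 3). Shared: x=18 y=5 z=6. PCs: A@3 B@3 C@1
Step 8: thread C executes C2 (x = y - 2). Shared: x=3 y=5 z=6. PCs: A@3 B@3 C@2
Step 9: thread A executes A4 (x = y). Shared: x=5 y=5 z=6. PCs: A@4 B@3 C@2

Answer: x=5 y=5 z=6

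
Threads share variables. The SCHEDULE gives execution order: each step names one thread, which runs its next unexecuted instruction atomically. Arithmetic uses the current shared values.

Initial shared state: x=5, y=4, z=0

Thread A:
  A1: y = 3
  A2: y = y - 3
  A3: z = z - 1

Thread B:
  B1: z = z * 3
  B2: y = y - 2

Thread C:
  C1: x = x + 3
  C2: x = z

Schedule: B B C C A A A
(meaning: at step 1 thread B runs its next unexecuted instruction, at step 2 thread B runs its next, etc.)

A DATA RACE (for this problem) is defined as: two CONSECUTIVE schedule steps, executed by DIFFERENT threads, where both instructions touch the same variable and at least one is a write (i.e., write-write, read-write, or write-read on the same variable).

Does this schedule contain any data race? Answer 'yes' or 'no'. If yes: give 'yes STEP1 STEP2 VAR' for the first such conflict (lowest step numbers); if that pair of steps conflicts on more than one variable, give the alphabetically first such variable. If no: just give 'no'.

Steps 1,2: same thread (B). No race.
Steps 2,3: B(r=y,w=y) vs C(r=x,w=x). No conflict.
Steps 3,4: same thread (C). No race.
Steps 4,5: C(r=z,w=x) vs A(r=-,w=y). No conflict.
Steps 5,6: same thread (A). No race.
Steps 6,7: same thread (A). No race.

Answer: no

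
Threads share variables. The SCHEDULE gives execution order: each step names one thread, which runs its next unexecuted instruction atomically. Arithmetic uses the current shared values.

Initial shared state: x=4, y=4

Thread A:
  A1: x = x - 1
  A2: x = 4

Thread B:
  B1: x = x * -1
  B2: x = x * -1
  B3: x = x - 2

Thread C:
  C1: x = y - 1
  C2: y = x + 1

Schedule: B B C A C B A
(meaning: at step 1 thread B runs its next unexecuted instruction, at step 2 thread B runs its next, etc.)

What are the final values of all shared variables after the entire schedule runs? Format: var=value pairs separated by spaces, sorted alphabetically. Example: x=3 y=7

Step 1: thread B executes B1 (x = x * -1). Shared: x=-4 y=4. PCs: A@0 B@1 C@0
Step 2: thread B executes B2 (x = x * -1). Shared: x=4 y=4. PCs: A@0 B@2 C@0
Step 3: thread C executes C1 (x = y - 1). Shared: x=3 y=4. PCs: A@0 B@2 C@1
Step 4: thread A executes A1 (x = x - 1). Shared: x=2 y=4. PCs: A@1 B@2 C@1
Step 5: thread C executes C2 (y = x + 1). Shared: x=2 y=3. PCs: A@1 B@2 C@2
Step 6: thread B executes B3 (x = x - 2). Shared: x=0 y=3. PCs: A@1 B@3 C@2
Step 7: thread A executes A2 (x = 4). Shared: x=4 y=3. PCs: A@2 B@3 C@2

Answer: x=4 y=3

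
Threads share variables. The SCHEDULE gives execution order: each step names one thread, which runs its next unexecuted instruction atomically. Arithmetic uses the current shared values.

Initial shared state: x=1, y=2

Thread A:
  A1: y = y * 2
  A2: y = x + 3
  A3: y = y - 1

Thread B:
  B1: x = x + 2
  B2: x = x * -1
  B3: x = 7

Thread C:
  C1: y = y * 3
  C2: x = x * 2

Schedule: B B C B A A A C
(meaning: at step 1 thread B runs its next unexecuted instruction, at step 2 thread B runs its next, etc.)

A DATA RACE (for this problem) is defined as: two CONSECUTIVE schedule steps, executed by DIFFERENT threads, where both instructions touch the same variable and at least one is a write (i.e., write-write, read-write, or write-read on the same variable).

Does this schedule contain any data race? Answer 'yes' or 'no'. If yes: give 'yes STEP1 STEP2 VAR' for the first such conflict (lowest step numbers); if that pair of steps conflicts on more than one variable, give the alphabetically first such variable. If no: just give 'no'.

Answer: no

Derivation:
Steps 1,2: same thread (B). No race.
Steps 2,3: B(r=x,w=x) vs C(r=y,w=y). No conflict.
Steps 3,4: C(r=y,w=y) vs B(r=-,w=x). No conflict.
Steps 4,5: B(r=-,w=x) vs A(r=y,w=y). No conflict.
Steps 5,6: same thread (A). No race.
Steps 6,7: same thread (A). No race.
Steps 7,8: A(r=y,w=y) vs C(r=x,w=x). No conflict.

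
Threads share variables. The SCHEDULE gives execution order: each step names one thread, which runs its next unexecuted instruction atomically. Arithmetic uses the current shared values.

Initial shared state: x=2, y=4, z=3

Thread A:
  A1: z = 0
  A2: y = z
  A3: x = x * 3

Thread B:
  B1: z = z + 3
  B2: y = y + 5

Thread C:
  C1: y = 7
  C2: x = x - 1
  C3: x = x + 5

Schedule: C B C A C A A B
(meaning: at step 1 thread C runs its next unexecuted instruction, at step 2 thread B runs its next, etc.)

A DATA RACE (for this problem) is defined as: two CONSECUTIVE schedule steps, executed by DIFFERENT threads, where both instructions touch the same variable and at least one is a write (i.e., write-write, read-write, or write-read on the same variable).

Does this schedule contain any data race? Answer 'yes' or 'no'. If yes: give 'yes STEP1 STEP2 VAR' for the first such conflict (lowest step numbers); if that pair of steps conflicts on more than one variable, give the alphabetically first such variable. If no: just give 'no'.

Steps 1,2: C(r=-,w=y) vs B(r=z,w=z). No conflict.
Steps 2,3: B(r=z,w=z) vs C(r=x,w=x). No conflict.
Steps 3,4: C(r=x,w=x) vs A(r=-,w=z). No conflict.
Steps 4,5: A(r=-,w=z) vs C(r=x,w=x). No conflict.
Steps 5,6: C(r=x,w=x) vs A(r=z,w=y). No conflict.
Steps 6,7: same thread (A). No race.
Steps 7,8: A(r=x,w=x) vs B(r=y,w=y). No conflict.

Answer: no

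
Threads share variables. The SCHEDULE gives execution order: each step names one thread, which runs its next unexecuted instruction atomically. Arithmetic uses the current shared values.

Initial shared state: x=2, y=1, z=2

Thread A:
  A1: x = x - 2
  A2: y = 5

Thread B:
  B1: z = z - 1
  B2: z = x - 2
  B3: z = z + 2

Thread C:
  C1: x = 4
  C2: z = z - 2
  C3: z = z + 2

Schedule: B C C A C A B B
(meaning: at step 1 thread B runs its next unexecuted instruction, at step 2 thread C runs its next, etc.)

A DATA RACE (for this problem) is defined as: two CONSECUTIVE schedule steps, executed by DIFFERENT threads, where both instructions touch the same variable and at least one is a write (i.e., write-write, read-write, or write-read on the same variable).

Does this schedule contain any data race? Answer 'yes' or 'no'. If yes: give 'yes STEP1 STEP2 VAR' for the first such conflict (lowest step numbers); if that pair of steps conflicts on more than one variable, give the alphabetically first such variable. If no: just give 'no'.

Steps 1,2: B(r=z,w=z) vs C(r=-,w=x). No conflict.
Steps 2,3: same thread (C). No race.
Steps 3,4: C(r=z,w=z) vs A(r=x,w=x). No conflict.
Steps 4,5: A(r=x,w=x) vs C(r=z,w=z). No conflict.
Steps 5,6: C(r=z,w=z) vs A(r=-,w=y). No conflict.
Steps 6,7: A(r=-,w=y) vs B(r=x,w=z). No conflict.
Steps 7,8: same thread (B). No race.

Answer: no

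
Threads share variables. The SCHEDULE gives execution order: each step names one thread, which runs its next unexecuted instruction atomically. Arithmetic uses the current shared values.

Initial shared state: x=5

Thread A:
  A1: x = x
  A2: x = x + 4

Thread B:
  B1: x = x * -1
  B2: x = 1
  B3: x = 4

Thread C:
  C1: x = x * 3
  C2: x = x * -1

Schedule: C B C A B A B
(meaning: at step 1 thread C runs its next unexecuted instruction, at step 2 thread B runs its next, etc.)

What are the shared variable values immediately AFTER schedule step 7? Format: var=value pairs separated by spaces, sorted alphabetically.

Step 1: thread C executes C1 (x = x * 3). Shared: x=15. PCs: A@0 B@0 C@1
Step 2: thread B executes B1 (x = x * -1). Shared: x=-15. PCs: A@0 B@1 C@1
Step 3: thread C executes C2 (x = x * -1). Shared: x=15. PCs: A@0 B@1 C@2
Step 4: thread A executes A1 (x = x). Shared: x=15. PCs: A@1 B@1 C@2
Step 5: thread B executes B2 (x = 1). Shared: x=1. PCs: A@1 B@2 C@2
Step 6: thread A executes A2 (x = x + 4). Shared: x=5. PCs: A@2 B@2 C@2
Step 7: thread B executes B3 (x = 4). Shared: x=4. PCs: A@2 B@3 C@2

Answer: x=4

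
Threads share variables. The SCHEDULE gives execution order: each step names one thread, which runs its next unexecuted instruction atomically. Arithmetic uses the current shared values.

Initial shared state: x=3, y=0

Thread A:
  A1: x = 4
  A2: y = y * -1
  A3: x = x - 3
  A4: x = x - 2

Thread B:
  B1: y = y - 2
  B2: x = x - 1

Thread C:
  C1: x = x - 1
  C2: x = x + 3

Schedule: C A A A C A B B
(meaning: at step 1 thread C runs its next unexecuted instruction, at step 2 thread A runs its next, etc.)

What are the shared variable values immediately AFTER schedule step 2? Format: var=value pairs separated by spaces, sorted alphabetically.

Answer: x=4 y=0

Derivation:
Step 1: thread C executes C1 (x = x - 1). Shared: x=2 y=0. PCs: A@0 B@0 C@1
Step 2: thread A executes A1 (x = 4). Shared: x=4 y=0. PCs: A@1 B@0 C@1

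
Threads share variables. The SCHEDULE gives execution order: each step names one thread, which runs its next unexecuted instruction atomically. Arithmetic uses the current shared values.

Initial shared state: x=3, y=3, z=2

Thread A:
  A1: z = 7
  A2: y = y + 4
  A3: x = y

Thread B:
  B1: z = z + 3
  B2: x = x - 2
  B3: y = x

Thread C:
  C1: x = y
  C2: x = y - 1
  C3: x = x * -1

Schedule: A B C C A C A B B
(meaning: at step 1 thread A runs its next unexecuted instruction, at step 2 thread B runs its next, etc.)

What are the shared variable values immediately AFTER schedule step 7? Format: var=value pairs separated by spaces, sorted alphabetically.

Step 1: thread A executes A1 (z = 7). Shared: x=3 y=3 z=7. PCs: A@1 B@0 C@0
Step 2: thread B executes B1 (z = z + 3). Shared: x=3 y=3 z=10. PCs: A@1 B@1 C@0
Step 3: thread C executes C1 (x = y). Shared: x=3 y=3 z=10. PCs: A@1 B@1 C@1
Step 4: thread C executes C2 (x = y - 1). Shared: x=2 y=3 z=10. PCs: A@1 B@1 C@2
Step 5: thread A executes A2 (y = y + 4). Shared: x=2 y=7 z=10. PCs: A@2 B@1 C@2
Step 6: thread C executes C3 (x = x * -1). Shared: x=-2 y=7 z=10. PCs: A@2 B@1 C@3
Step 7: thread A executes A3 (x = y). Shared: x=7 y=7 z=10. PCs: A@3 B@1 C@3

Answer: x=7 y=7 z=10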